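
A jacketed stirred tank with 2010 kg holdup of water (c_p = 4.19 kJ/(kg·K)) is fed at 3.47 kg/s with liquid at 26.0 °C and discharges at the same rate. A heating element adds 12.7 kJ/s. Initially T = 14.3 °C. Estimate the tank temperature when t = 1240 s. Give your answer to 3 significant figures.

Energy balance: M c_p dT/dt = ṁ c_p (T_in − T) + 12.7.
τ = M/ṁ = 579.25 s; T_ss = T_in + Q̇/(ṁ c_p) = 26.0 + 12.7/(3.47·4.19) = 26.873 °C.
Integrating: T(t) = T_ss + (T₀ − T_ss) e^(−t/τ).
T(1240) = 26.873 + (-12.573)·e^(−1240/579.25) = 26.873 + (-12.573)·0.11757 = 25.395 °C.

25.4 °C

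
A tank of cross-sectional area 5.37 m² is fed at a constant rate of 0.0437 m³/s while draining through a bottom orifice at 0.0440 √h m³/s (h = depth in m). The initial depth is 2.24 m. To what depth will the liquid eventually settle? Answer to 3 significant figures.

0.986 m

Accumulation of liquid (constant cross-section A): A dh/dt = Q_in − 0.0440 √h. At steady state dh/dt = 0:
Q_in = 0.0440 √h_ss ⇒ √h_ss = 0.0437/0.0440 = 0.99318.
h_ss = 0.99318² = 0.98641 m. (Since h₀ = 2.24 m > h_ss, the level will fall toward this value.)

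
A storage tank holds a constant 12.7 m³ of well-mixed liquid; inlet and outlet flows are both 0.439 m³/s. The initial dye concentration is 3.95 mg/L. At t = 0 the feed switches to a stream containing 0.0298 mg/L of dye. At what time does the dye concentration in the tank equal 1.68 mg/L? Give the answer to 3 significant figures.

Accumulation = in − out for the solute gives V dC/dt = Q(C_in − C), so τ = V/Q = 28.929 s.
C(t) = C_in + (C₀ − C_in) e^(−t/τ). Set C = 1.68 and solve for t:
e^(−t/τ) = (C − C_in)/(C₀ − C_in) = (1.68 − 0.0298)/(3.95 − 0.0298) = 0.42095
t = −τ ln(…) = 28.929 × 0.86525 = 25.031 s.

25.0 s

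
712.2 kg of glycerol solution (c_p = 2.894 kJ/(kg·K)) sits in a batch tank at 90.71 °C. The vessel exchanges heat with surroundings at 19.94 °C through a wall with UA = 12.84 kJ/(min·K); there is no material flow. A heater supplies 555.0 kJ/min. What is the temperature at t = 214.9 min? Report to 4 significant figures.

M c_p dT/dt = −UA(T − T_amb) + Q̇.
dT/dt = (T_ss − T)/τ with T_ss = T_amb + Q̇/UA = 19.94 + 555.0/12.84 = 63.1643 °C, τ = M c_p/UA = 712.2·2.894/12.84 = 160.522 min.
Solution: T(t) = T_ss + (T₀ − T_ss) e^(−t/τ).
T(214.9) = 63.1643 + (27.5457)·0.262172 = 70.3860 °C.

70.39 °C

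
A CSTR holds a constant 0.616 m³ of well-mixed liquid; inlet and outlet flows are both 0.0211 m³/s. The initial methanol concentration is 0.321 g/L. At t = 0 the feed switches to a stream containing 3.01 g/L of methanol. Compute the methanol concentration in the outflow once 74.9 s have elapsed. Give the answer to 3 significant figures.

2.80 g/L

Mass balance on the solute (V constant): V dC/dt = Q(C_in − C).
Time constant τ = V/Q = 0.616/0.0211 = 29.194 s.
C approaches C_in exponentially: C(t) = C_in + (C₀ − C_in) e^(−t/τ).
C(74.9) = 3.01 + (0.321 − 3.01)·e^(−74.9/29.194) = 3.01 + (-2.6890)·0.076875 = 2.8033 g/L.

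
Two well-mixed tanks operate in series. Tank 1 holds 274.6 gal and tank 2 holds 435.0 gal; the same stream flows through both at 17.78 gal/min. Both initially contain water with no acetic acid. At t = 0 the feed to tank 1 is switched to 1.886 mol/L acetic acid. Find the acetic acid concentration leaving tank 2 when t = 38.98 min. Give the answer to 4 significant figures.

Species balance on tank i: dCᵢ/dt = (Cᵢ₋₁ − Cᵢ)/τᵢ with τᵢ = Vᵢ/Q.
τ₁ = 274.6/17.78 = 15.4443 min; τ₂ = 435.0/17.78 = 24.4657 min.
Tank 1: C₁ = C_in(1 − e^(−t/τ₁)). Tank 2 (τ₁ ≠ τ₂): C₂ = C_in[1 − (τ₁ e^(−t/τ₁) − τ₂ e^(−t/τ₂))/(τ₁ − τ₂)].
At t = 38.98: e^(−t/τ₁) = 0.0801460, e^(−t/τ₂) = 0.203264.
C₂ = 1.886·[1 − (15.4443·0.0801460 − 24.4657·0.203264)/(-9.02137)] = 1.886·0.585963 = 1.10513 mol/L.

1.105 mol/L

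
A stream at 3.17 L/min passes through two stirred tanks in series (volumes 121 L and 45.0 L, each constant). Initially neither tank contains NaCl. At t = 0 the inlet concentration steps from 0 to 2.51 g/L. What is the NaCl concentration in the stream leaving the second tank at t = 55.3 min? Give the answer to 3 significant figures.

1.60 g/L

Species balance on tank i: dCᵢ/dt = (Cᵢ₋₁ − Cᵢ)/τᵢ with τᵢ = Vᵢ/Q.
τ₁ = 121/3.17 = 38.170 min; τ₂ = 45.0/3.17 = 14.196 min.
Solving the cascade with C₁(0)=C₂(0)=0 gives C₂(t) = C_in[1 − (τ₁ e^(−t/τ₁) − τ₂ e^(−t/τ₂))/(τ₁ − τ₂)].
At t = 55.3: e^(−t/τ₁) = 0.23486, e^(−t/τ₂) = 0.020332.
C₂ = 2.51·[1 − (38.170·0.23486 − 14.196·0.020332)/(23.975)] = 2.51·0.63812 = 1.6017 g/L.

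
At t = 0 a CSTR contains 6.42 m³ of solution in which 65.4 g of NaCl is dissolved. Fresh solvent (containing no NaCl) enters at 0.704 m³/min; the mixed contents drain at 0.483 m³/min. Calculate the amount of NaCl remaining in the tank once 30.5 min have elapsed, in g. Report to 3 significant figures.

Total volume: dV/dt = Q_in − Q_out = 0.22100 m³/min, so V(t) = 6.42 + 0.22100 t and V(30.5) = 13.160 m³.
No NaCl enters, so dm/dt = −Q_out · (m/V).
Separate: dm/m = −Q_out dt/V(t) ⇒ ln(m/m₀) = −(Q_out/(Q_in−Q_out)) ln(V/V₀).
m = m₀ (V₀/V)^(Q_out/(Q_in−Q_out)) = 65.4 × (6.42/13.160)^(2.1855) = 13.623 g.

13.6 g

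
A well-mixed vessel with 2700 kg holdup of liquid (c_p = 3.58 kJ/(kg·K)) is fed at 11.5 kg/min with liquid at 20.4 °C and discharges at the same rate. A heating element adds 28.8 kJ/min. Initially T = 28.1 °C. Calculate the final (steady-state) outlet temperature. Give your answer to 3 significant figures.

21.1 °C

M c_p dT/dt = ṁ c_p (T_in − T) + Q̇.
At steady state dT/dt = 0 ⇒ T_ss = T_in + Q̇/(ṁ c_p) = 20.4 + 28.8/(11.5·3.58) = 21.100 °C.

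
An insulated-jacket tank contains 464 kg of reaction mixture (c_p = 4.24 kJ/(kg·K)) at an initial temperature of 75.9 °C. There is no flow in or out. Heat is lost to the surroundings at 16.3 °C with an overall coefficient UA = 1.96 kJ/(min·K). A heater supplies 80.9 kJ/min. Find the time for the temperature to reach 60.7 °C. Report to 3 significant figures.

M c_p dT/dt = −UA(T − T_amb) + Q̇.
τ = M c_p/UA = 1003.8 min; T_ss = T_amb + Q̇/UA = 16.3 + 80.9/1.96 = 57.576 °C.
T(t) = T_ss + (T₀ − T_ss)e^(−t/τ); set T = 60.7:
t = −τ ln[(T − T_ss)/(T₀ − T_ss)] = −1003.8 · ln(0.17051) = 1775.6 min.

1780 min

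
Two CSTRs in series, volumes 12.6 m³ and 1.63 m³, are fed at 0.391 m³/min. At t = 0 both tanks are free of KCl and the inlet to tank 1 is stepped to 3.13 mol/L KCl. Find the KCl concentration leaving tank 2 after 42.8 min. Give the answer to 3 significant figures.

2.18 mol/L

Species balance on tank i: dCᵢ/dt = (Cᵢ₋₁ − Cᵢ)/τᵢ with τᵢ = Vᵢ/Q.
τ₁ = 12.6/0.391 = 32.225 min; τ₂ = 1.63/0.391 = 4.1688 min.
Tank 1: C₁ = C_in(1 − e^(−t/τ₁)). Tank 2 (τ₁ ≠ τ₂): C₂ = C_in[1 − (τ₁ e^(−t/τ₁) − τ₂ e^(−t/τ₂))/(τ₁ − τ₂)].
At t = 42.8: e^(−t/τ₁) = 0.26496, e^(−t/τ₂) = 3.4770e-05.
C₂ = 3.13·[1 − (32.225·0.26496 − 4.1688·3.4770e-05)/(28.056)] = 3.13·0.69567 = 2.1774 mol/L.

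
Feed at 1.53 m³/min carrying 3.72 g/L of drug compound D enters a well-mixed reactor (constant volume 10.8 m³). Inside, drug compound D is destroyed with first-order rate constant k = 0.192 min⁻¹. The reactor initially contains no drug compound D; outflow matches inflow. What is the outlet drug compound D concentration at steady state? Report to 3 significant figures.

1.58 g/L

V dC/dt = Q(C_in − C) − k V C.
At steady state: 0 = Q C_in − (Q + kV) C_ss, so C_ss = Q C_in/(Q + kV).
C_ss = 1.53·3.72/(1.53 + 0.192·10.8) = 5.6916/3.6036 = 1.5794 g/L.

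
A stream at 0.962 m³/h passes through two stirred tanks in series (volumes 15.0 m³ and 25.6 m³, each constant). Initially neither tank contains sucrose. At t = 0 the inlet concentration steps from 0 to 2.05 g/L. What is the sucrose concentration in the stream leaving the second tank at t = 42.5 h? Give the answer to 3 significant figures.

1.24 g/L

Time constants: τᵢ = Vᵢ/Q for each well-mixed tank.
τ₁ = 15.0/0.962 = 15.593 h; τ₂ = 25.6/0.962 = 26.611 h.
Solving the cascade with C₁(0)=C₂(0)=0 gives C₂(t) = C_in[1 − (τ₁ e^(−t/τ₁) − τ₂ e^(−t/τ₂))/(τ₁ − τ₂)].
At t = 42.5: e^(−t/τ₁) = 0.065503, e^(−t/τ₂) = 0.20249.
C₂ = 2.05·[1 − (15.593·0.065503 − 26.611·0.20249)/(-11.019)] = 2.05·0.60366 = 1.2375 g/L.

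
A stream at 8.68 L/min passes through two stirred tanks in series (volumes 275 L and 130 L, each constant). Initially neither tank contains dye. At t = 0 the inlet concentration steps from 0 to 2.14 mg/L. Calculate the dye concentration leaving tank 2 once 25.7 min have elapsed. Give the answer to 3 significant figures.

0.682 mg/L

Species balance on tank i: dCᵢ/dt = (Cᵢ₋₁ − Cᵢ)/τᵢ with τᵢ = Vᵢ/Q.
τ₁ = 275/8.68 = 31.682 min; τ₂ = 130/8.68 = 14.977 min.
Solving the cascade with C₁(0)=C₂(0)=0 gives C₂(t) = C_in[1 − (τ₁ e^(−t/τ₁) − τ₂ e^(−t/τ₂))/(τ₁ − τ₂)].
At t = 25.7: e^(−t/τ₁) = 0.44433, e^(−t/τ₂) = 0.17979.
C₂ = 2.14·[1 − (31.682·0.44433 − 14.977·0.17979)/(16.705)] = 2.14·0.31849 = 0.68158 mg/L.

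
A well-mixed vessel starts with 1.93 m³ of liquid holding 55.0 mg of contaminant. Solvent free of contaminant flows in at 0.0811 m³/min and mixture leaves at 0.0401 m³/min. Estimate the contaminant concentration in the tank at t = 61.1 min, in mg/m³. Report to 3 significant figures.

Let m(t) be the amount of contaminant. Volume: V(t) = V₀ + (Q_in − Q_out) t = 1.93 + 0.041000 t; V(61.1) = 4.4351 m³.
Solute balance: dm/dt = 0 − Q_out C = −Q_out m/V(t).
dm/m = −Q_out dt/(V₀ + 0.041000 t); integrating gives ln(m/m₀) = −(Q_out/(Q_in−Q_out)) ln(V/V₀).
m = m₀ (V₀/V)^(Q_out/(Q_in−Q_out)) = 55.0 × (1.93/4.4351)^(0.97805) = 24.375 mg.
C = m/V = 24.375/4.4351 = 5.4960 mg/m³.

5.50 mg/m³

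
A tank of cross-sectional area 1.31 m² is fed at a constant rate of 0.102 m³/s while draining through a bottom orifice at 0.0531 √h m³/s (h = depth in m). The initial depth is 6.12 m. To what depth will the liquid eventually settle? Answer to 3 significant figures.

3.69 m

Mass balance (ρ constant): A dh/dt = Q_in − 0.0531 √h. At steady state dh/dt = 0:
Q_in = 0.0531 √h_ss ⇒ √h_ss = 0.102/0.0531 = 1.9209.
h_ss = 1.9209² = 3.6899 m. (Since h₀ = 6.12 m > h_ss, the level will fall toward this value.)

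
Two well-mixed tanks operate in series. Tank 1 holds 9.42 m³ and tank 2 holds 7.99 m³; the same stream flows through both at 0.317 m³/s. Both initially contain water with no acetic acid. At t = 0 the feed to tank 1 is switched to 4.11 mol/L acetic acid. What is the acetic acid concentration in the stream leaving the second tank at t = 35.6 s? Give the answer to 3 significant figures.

Each tank obeys Vᵢ dCᵢ/dt = Q(Cᵢ₋₁ − Cᵢ), so τᵢ = Vᵢ/Q.
τ₁ = 9.42/0.317 = 29.716 s; τ₂ = 7.99/0.317 = 25.205 s.
Tank 1: C₁ = C_in(1 − e^(−t/τ₁)). Tank 2 (τ₁ ≠ τ₂): C₂ = C_in[1 − (τ₁ e^(−t/τ₁) − τ₂ e^(−t/τ₂))/(τ₁ − τ₂)].
At t = 35.6: e^(−t/τ₁) = 0.30180, e^(−t/τ₂) = 0.24355.
C₂ = 4.11·[1 − (29.716·0.30180 − 25.205·0.24355)/(4.5110)] = 4.11·0.37278 = 1.5321 mol/L.

1.53 mol/L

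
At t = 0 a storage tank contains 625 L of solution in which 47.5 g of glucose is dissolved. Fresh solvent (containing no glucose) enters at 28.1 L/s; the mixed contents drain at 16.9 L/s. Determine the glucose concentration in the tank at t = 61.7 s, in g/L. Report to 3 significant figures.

0.0117 g/L

Let m(t) be the amount of glucose. Volume: V(t) = V₀ + (Q_in − Q_out) t = 625 + 11.200 t; V(61.7) = 1316.0 L.
Species balance (pure solvent in): dm/dt = −Q_out · m/V(t).
Separate: dm/m = −Q_out dt/V(t) ⇒ ln(m/m₀) = −(Q_out/(Q_in−Q_out)) ln(V/V₀).
m = m₀ (V₀/V)^(Q_out/(Q_in−Q_out)) = 47.5 × (625/1316.0)^(1.5089) = 15.443 g.
C = m/V = 15.443/1316.0 = 0.011734 g/L.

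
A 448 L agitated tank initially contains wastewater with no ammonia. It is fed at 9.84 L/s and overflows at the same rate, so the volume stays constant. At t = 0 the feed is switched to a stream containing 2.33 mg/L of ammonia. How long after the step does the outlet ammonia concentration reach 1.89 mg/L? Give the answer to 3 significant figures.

75.9 s

Unsteady species balance (constant V, well mixed): V dC/dt = Q(C_in − C), so τ = V/Q = 45.528 s.
C(t) = C_in + (C₀ − C_in) e^(−t/τ). Set C = 1.89 and solve for t:
e^(−t/τ) = (C − C_in)/(C₀ − C_in) = (1.89 − 2.33)/(0 − 2.33) = 0.18884
t = −τ ln(…) = 45.528 × 1.6668 = 75.889 s.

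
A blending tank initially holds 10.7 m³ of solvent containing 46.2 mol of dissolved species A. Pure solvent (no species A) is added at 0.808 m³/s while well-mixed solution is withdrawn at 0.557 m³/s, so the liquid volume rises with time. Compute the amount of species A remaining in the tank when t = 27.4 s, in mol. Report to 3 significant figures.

15.4 mol

Let m(t) be the amount of species A. Volume: V(t) = V₀ + (Q_in − Q_out) t = 10.7 + 0.25100 t; V(27.4) = 17.577 m³.
Species balance (pure solvent in): dm/dt = −Q_out · m/V(t).
dm/m = −Q_out dt/(V₀ + 0.25100 t); integrating gives ln(m/m₀) = −(Q_out/(Q_in−Q_out)) ln(V/V₀).
m = m₀ (V₀/V)^(Q_out/(Q_in−Q_out)) = 46.2 × (10.7/17.577)^(2.2191) = 15.355 mol.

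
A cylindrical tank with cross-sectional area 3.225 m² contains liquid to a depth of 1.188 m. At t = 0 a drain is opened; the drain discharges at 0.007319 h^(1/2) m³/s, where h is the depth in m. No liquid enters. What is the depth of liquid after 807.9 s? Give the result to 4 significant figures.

Volume balance on the tank: A dh/dt = −0.007319 √h.
∫ h^(−1/2) dh = −(0.007319/A) ∫ dt, giving 2√h = 2√h₀ − (0.007319/A) t.
√h = √1.188 − 0.007319·807.9/(2·3.225) = 1.08995 − 0.916747 = 0.173207.
h = 0.173207² = 0.0300006 m.

0.03000 m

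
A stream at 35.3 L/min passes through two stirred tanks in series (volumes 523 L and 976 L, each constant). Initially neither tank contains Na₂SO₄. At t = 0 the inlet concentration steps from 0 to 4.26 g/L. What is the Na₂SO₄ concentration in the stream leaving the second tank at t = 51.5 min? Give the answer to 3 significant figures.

2.99 g/L

Each tank obeys Vᵢ dCᵢ/dt = Q(Cᵢ₋₁ − Cᵢ), so τᵢ = Vᵢ/Q.
τ₁ = 523/35.3 = 14.816 min; τ₂ = 976/35.3 = 27.649 min.
Solving the cascade with C₁(0)=C₂(0)=0 gives C₂(t) = C_in[1 − (τ₁ e^(−t/τ₁) − τ₂ e^(−t/τ₂))/(τ₁ − τ₂)].
At t = 51.5: e^(−t/τ₁) = 0.030931, e^(−t/τ₂) = 0.15526.
C₂ = 4.26·[1 − (14.816·0.030931 − 27.649·0.15526)/(-12.833)] = 4.26·0.70120 = 2.9871 g/L.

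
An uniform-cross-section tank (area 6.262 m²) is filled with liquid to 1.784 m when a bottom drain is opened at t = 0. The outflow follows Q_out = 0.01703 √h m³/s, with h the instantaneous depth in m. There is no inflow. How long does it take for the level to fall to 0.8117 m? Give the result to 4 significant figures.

319.7 s

Volume balance on the tank: A dh/dt = −0.01703 √h.
This is separable: 2 d(√h)/dt = −0.01703/A, so √h = √h₀ − (0.01703/(2A)) t.
t = 2A(√h₀ − √h)/0.01703 = 2·6.262·(√1.784 − √0.8117)/0.01703
  = 12.5240 × (1.33566 − 0.900944) / 0.01703 = 319.697 s.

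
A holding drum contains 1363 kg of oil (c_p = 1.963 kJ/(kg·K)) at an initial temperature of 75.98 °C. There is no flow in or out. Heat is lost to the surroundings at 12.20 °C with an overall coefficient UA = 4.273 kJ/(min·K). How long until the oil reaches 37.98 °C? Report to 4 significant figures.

Lumped-capacitance energy balance: M c_p dT/dt = UA(T_amb − T).
τ = M c_p/UA = 626.157 min; T_ss = T_amb = 12.2000 °C.
T(t) = T_ss + (T₀ − T_ss)e^(−t/τ); set T = 37.98:
t = −τ ln[(T − T_ss)/(T₀ − T_ss)] = −626.157 · ln(0.404202) = 567.199 min.

567.2 min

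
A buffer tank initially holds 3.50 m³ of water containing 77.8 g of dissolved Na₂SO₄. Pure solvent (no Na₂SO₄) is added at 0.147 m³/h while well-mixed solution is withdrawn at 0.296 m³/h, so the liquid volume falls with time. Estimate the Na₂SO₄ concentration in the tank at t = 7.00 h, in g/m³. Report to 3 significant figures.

15.7 g/m³

Let m(t) be the amount of Na₂SO₄. Volume: V(t) = V₀ + (Q_in − Q_out) t = 3.50 − 0.14900 t; V(7.00) = 2.4570 m³.
No Na₂SO₄ enters, so dm/dt = −Q_out · (m/V).
Separate: dm/m = −Q_out dt/V(t) ⇒ ln(m/m₀) = −(Q_out/(Q_in−Q_out)) ln(V/V₀).
m = m₀ (V₀/V)^(Q_out/(Q_in−Q_out)) = 77.8 × (3.50/2.4570)^(-1.9866) = 38.523 g.
C = m/V = 38.523/2.4570 = 15.679 g/m³.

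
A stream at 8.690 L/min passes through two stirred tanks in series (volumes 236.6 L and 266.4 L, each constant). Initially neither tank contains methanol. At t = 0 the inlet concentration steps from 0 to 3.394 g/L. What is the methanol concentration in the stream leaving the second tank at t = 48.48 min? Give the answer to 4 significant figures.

1.695 g/L

Time constants: τᵢ = Vᵢ/Q for each well-mixed tank.
τ₁ = 236.6/8.690 = 27.2267 min; τ₂ = 266.4/8.690 = 30.6559 min.
Tank 1: C₁ = C_in(1 − e^(−t/τ₁)). Tank 2 (τ₁ ≠ τ₂): C₂ = C_in[1 − (τ₁ e^(−t/τ₁) − τ₂ e^(−t/τ₂))/(τ₁ − τ₂)].
At t = 48.48: e^(−t/τ₁) = 0.168536, e^(−t/τ₂) = 0.205682.
C₂ = 3.394·[1 − (27.2267·0.168536 − 30.6559·0.205682)/(-3.42923)] = 3.394·0.499394 = 1.69494 g/L.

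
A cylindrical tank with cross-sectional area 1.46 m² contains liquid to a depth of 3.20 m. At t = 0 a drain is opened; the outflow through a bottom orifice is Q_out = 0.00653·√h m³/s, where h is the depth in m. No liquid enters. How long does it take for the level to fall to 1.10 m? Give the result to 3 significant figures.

With no inflow, A dh/dt = −0.00653 √h.
This is separable: 2 d(√h)/dt = −0.00653/A, so √h = √h₀ − (0.00653/(2A)) t.
t = 2A(√h₀ − √h)/0.00653 = 2·1.46·(√3.20 − √1.10)/0.00653
  = 2.9200 × (1.7889 − 1.0488) / 0.00653 = 330.92 s.

331 s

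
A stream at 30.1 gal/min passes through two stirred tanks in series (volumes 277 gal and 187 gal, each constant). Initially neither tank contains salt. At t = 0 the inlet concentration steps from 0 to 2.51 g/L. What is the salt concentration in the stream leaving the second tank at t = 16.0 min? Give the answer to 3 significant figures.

1.55 g/L

Each tank obeys Vᵢ dCᵢ/dt = Q(Cᵢ₋₁ − Cᵢ), so τᵢ = Vᵢ/Q.
τ₁ = 277/30.1 = 9.2027 min; τ₂ = 187/30.1 = 6.2126 min.
Tank 1: C₁ = C_in(1 − e^(−t/τ₁)). Tank 2 (τ₁ ≠ τ₂): C₂ = C_in[1 − (τ₁ e^(−t/τ₁) − τ₂ e^(−t/τ₂))/(τ₁ − τ₂)].
At t = 16.0: e^(−t/τ₁) = 0.17576, e^(−t/τ₂) = 0.076123.
C₂ = 2.51·[1 − (9.2027·0.17576 − 6.2126·0.076123)/(2.9900)] = 2.51·0.61721 = 1.5492 g/L.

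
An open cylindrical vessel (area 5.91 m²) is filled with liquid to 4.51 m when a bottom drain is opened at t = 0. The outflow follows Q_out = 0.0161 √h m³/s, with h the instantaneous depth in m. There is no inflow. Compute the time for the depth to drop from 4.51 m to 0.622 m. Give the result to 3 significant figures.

980 s

Volume balance on the tank: A dh/dt = −0.0161 √h.
∫ h^(−1/2) dh = −(0.0161/A) ∫ dt, giving 2√h = 2√h₀ − (0.0161/A) t.
t = 2A(√h₀ − √h)/0.0161 = 2·5.91·(√4.51 − √0.622)/0.0161
  = 11.820 × (2.1237 − 0.78867) / 0.0161 = 980.11 s.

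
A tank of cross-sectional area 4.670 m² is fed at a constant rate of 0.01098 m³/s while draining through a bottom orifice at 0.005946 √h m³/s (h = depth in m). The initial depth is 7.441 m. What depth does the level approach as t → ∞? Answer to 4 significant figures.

Level balance: A dh/dt = 0.01098 − 0.005946 √h. Setting dh/dt = 0:
Q_in = 0.005946 √h_ss ⇒ √h_ss = 0.01098/0.005946 = 1.84662.
h_ss = 1.84662² = 3.41000 m. (Since h₀ = 7.441 m > h_ss, the level will fall toward this value.)

3.410 m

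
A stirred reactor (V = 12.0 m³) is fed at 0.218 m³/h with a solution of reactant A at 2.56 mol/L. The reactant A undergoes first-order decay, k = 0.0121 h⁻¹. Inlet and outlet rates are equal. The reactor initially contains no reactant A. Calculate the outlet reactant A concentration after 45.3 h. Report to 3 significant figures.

1.15 mol/L

Accumulation = in − out − consumed: V dC/dt = Q C_in − Q C − k V C.
This is linear with rate a = Q/V + k = 0.030267 h⁻¹.
C_ss = Q C_in/(Q + kV) = 1.5366 mol/L; C(t) = C_ss + (C₀ − C_ss) e^(−a t).
C(45.3) = 1.5366 + (-1.5366)·e^(−0.030267·45.3) = 1.5366 + (-1.5366)·0.25383 = 1.1465 mol/L.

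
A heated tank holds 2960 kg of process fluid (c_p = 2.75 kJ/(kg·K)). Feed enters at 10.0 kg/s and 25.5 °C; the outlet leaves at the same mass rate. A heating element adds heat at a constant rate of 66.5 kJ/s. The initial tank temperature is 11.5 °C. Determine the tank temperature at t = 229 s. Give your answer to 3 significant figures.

20.3 °C

Energy balance: M c_p dT/dt = ṁ c_p (T_in − T) + 66.5.
Rearrange: dT/dt = (T_ss − T)/τ with τ = M/ṁ = 296.00 s and T_ss = T_in + Q̇/(ṁ c_p) = 27.918 °C.
This is linear first-order; T(t) = T_ss + (T₀ − T_ss) e^(−t/τ).
T(229) = 27.918 + (-16.418)·e^(−229/296.00) = 27.918 + (-16.418)·0.46133 = 20.344 °C.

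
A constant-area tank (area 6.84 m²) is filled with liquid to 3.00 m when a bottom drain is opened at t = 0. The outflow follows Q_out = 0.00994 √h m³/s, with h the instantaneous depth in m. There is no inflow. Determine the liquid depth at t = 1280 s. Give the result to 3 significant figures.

0.643 m

Unsteady balance on liquid volume: A dh/dt = −0.00994 √h.
Separate and integrate: 2(√h − √h₀) = −(0.00994/A) t.
√h = √3.00 − 0.00994·1280/(2·6.84) = 1.7321 − 0.93006 = 0.80199.
h = 0.80199² = 0.64319 m.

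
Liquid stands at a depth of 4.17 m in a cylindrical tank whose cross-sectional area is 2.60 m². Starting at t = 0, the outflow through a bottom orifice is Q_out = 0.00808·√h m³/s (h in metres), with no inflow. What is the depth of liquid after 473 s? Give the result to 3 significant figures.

1.71 m

A dh/dt = −Q_out = −0.00808 √h.
∫ h^(−1/2) dh = −(0.00808/A) ∫ dt, giving 2√h = 2√h₀ − (0.00808/A) t.
√h = √4.17 − 0.00808·473/(2·2.60) = 2.0421 − 0.73497 = 1.3071.
h = 1.3071² = 1.7085 m.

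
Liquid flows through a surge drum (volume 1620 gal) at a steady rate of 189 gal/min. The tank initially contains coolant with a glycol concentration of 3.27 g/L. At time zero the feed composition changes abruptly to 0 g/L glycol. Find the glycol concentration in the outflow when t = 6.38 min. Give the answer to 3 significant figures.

1.55 g/L

Mass balance on the solute (V constant): V dC/dt = Q(C_in − C).
So dC/dt = (C_in − C)/τ with τ = V/Q = 1620/189 = 8.5714 min.
Integrating: C(t) = C_in + (C₀ − C_in) e^(−t/τ).
C(6.38) = 0 + (3.27 − 0)·e^(−6.38/8.5714) = 0 + (3.2700)·0.47505 = 1.5534 g/L.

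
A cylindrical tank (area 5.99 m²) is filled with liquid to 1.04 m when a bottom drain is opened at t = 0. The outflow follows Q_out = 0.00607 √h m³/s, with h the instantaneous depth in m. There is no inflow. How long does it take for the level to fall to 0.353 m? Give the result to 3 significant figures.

840 s

A dh/dt = −Q_out = −0.00607 √h.
This is separable: 2 d(√h)/dt = −0.00607/A, so √h = √h₀ − (0.00607/(2A)) t.
t = 2A(√h₀ − √h)/0.00607 = 2·5.99·(√1.04 − √0.353)/0.00607
  = 11.980 × (1.0198 − 0.59414) / 0.00607 = 840.11 s.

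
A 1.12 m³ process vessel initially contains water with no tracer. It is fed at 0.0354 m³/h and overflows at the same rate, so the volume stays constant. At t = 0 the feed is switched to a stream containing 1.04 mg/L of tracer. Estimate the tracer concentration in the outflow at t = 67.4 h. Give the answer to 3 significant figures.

Transient balance on the dissolved component: V dC/dt = Q(C_in − C).
Rewrite as dC/dt + C/τ = C_in/τ, τ = V/Q = 31.638 h.
Solution: C(t) = C_in + (C₀ − C_in) e^(−t/τ).
C(67.4) = 1.04 + (0 − 1.04)·e^(−67.4/31.638) = 1.04 + (-1.0400)·0.11880 = 0.91645 mg/L.

0.916 mg/L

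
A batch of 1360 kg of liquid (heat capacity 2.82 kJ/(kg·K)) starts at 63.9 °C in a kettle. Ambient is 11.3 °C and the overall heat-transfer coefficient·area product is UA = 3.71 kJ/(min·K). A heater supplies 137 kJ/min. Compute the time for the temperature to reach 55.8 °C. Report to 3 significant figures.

Unsteady energy balance on the tank contents: M c_p dT/dt = −UA(T − T_amb) + Q̇.
τ = M c_p/UA = 1033.7 min; T_ss = T_amb + Q̇/UA = 11.3 + 137/3.71 = 48.227 °C.
T(t) = T_ss + (T₀ − T_ss)e^(−t/τ); set T = 55.8:
t = −τ ln[(T − T_ss)/(T₀ − T_ss)] = −1033.7 · ln(0.48318) = 751.91 min.

752 min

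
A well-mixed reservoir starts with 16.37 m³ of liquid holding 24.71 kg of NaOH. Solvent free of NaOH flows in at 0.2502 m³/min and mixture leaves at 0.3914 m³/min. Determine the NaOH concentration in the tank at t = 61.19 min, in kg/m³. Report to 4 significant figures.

0.3994 kg/m³

Total volume: dV/dt = Q_in − Q_out = -0.141200 m³/min, so V(t) = 16.37 − 0.141200 t and V(61.19) = 7.72997 m³.
Solute balance: dm/dt = 0 − Q_out C = −Q_out m/V(t).
dm/m = −Q_out dt/(V₀ − 0.141200 t); integrating gives ln(m/m₀) = −(Q_out/(Q_in−Q_out)) ln(V/V₀).
m = m₀ (V₀/V)^(Q_out/(Q_in−Q_out)) = 24.71 × (16.37/7.72997)^(-2.77195) = 3.08726 kg.
C = m/V = 3.08726/7.72997 = 0.399389 kg/m³.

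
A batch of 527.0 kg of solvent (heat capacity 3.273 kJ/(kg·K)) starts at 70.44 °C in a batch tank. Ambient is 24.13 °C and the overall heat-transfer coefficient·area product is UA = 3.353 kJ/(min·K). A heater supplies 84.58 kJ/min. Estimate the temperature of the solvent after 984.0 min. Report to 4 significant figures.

M c_p dT/dt = −UA(T − T_amb) + Q̇.
dT/dt = (T_ss − T)/τ with T_ss = T_amb + Q̇/UA = 24.13 + 84.58/3.353 = 49.3552 °C, τ = M c_p/UA = 527.0·3.273/3.353 = 514.426 min.
Integrating: T(t) = T_ss + (T₀ − T_ss) e^(−t/τ).
T(984.0) = 49.3552 + (21.0848)·0.147665 = 52.4687 °C.

52.47 °C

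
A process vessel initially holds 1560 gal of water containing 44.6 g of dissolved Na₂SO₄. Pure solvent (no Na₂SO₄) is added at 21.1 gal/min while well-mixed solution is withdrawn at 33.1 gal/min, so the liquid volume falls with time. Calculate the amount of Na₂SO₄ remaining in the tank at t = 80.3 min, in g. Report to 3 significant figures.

Let m(t) be the amount of Na₂SO₄. Volume: V(t) = V₀ + (Q_in − Q_out) t = 1560 − 12.000 t; V(80.3) = 596.40 gal.
Solute balance: dm/dt = 0 − Q_out C = −Q_out m/V(t).
Separate: dm/m = −Q_out dt/V(t) ⇒ ln(m/m₀) = −(Q_out/(Q_in−Q_out)) ln(V/V₀).
m = m₀ (V₀/V)^(Q_out/(Q_in−Q_out)) = 44.6 × (1560/596.40)^(-2.7583) = 3.1441 g.

3.14 g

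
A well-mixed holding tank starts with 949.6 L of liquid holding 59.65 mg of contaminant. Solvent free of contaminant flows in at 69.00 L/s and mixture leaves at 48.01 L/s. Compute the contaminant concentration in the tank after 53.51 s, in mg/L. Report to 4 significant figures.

0.004827 mg/L

Let m(t) be the amount of contaminant. Volume: V(t) = V₀ + (Q_in − Q_out) t = 949.6 + 20.9900 t; V(53.51) = 2072.77 L.
Solute balance: dm/dt = 0 − Q_out C = −Q_out m/V(t).
dm/m = −Q_out dt/(V₀ + 20.9900 t); integrating gives ln(m/m₀) = −(Q_out/(Q_in−Q_out)) ln(V/V₀).
m = m₀ (V₀/V)^(Q_out/(Q_in−Q_out)) = 59.65 × (949.6/2072.77)^(2.28728) = 10.0045 mg.
C = m/V = 10.0045/2072.77 = 0.00482663 mg/L.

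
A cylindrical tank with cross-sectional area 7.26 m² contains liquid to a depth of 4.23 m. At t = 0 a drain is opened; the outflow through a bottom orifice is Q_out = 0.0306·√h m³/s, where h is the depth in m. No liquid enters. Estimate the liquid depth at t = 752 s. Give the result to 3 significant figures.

Unsteady balance on liquid volume: A dh/dt = −0.0306 √h.
∫ h^(−1/2) dh = −(0.0306/A) ∫ dt, giving 2√h = 2√h₀ − (0.0306/A) t.
√h = √4.23 − 0.0306·752/(2·7.26) = 2.0567 − 1.5848 = 0.47190.
h = 0.47190² = 0.22269 m.

0.223 m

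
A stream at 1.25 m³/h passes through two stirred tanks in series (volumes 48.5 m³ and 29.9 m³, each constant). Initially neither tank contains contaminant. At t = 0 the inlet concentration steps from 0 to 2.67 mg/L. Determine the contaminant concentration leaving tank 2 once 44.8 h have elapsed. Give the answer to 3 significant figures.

1.14 mg/L

Each tank obeys Vᵢ dCᵢ/dt = Q(Cᵢ₋₁ − Cᵢ), so τᵢ = Vᵢ/Q.
τ₁ = 48.5/1.25 = 38.800 h; τ₂ = 29.9/1.25 = 23.920 h.
Tank 1: C₁ = C_in(1 − e^(−t/τ₁)). Tank 2 (τ₁ ≠ τ₂): C₂ = C_in[1 − (τ₁ e^(−t/τ₁) − τ₂ e^(−t/τ₂))/(τ₁ − τ₂)].
At t = 44.8: e^(−t/τ₁) = 0.31517, e^(−t/τ₂) = 0.15368.
C₂ = 2.67·[1 − (38.800·0.31517 − 23.920·0.15368)/(14.880)] = 2.67·0.42522 = 1.1353 mg/L.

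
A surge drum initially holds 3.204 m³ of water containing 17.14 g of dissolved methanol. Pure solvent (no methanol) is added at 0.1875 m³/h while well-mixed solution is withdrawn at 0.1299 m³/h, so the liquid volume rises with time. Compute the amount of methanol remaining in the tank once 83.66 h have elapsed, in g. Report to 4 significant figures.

2.163 g

Total volume: dV/dt = Q_in − Q_out = 0.0576000 m³/h, so V(t) = 3.204 + 0.0576000 t and V(83.66) = 8.02282 m³.
No methanol enters, so dm/dt = −Q_out · (m/V).
Separate: dm/m = −Q_out dt/V(t) ⇒ ln(m/m₀) = −(Q_out/(Q_in−Q_out)) ln(V/V₀).
m = m₀ (V₀/V)^(Q_out/(Q_in−Q_out)) = 17.14 × (3.204/8.02282)^(2.25521) = 2.16276 g.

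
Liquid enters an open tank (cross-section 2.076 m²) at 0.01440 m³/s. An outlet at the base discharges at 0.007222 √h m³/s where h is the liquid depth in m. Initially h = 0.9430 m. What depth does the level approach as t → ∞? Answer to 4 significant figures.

3.976 m

Level balance: A dh/dt = 0.01440 − 0.007222 √h. Setting dh/dt = 0:
Q_in = 0.007222 √h_ss ⇒ √h_ss = 0.01440/0.007222 = 1.99391.
h_ss = 1.99391² = 3.97567 m. (Since h₀ = 0.9430 m < h_ss, the level will rise toward this value.)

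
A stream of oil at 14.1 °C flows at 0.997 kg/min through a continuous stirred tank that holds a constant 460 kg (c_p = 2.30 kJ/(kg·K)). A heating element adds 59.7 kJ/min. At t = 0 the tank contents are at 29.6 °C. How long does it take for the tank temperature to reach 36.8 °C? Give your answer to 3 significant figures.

Heat balance on the well-mixed liquid: M c_p dT/dt = ṁ c_p (T_in − T) + 59.7.
τ = M/ṁ = 461.38 min; T_ss = T_in + Q̇/(ṁ c_p) = 40.135 °C.
T(t) = T_ss + (T₀ − T_ss) e^(−t/τ). Set T = 36.8:
e^(−t/τ) = (36.8 − 40.135)/(29.6 − 40.135) = 0.31654
t = −461.38 · ln(0.31654) = 530.73 min.

531 min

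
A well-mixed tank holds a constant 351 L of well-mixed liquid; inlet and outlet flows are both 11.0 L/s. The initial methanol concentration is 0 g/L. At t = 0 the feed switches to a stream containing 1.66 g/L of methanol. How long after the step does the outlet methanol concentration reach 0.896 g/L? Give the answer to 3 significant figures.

Species balance on the tank: V dC/dt = Q(C_in − C), so τ = V/Q = 31.909 s.
C(t) = C_in + (C₀ − C_in) e^(−t/τ). Set C = 0.896 and solve for t:
e^(−t/τ) = (C − C_in)/(C₀ − C_in) = (0.896 − 1.66)/(0 − 1.66) = 0.46024
t = −τ ln(…) = 31.909 × 0.77601 = 24.762 s.

24.8 s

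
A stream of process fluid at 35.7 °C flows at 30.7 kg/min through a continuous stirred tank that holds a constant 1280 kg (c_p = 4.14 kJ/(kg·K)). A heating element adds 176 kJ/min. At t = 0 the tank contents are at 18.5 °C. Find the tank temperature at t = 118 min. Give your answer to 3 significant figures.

36.0 °C

First-law balance (no shaft work): M c_p dT/dt = ṁ c_p (T_in − T) + 176.
τ = M/ṁ = 41.694 min; T_ss = T_in + Q̇/(ṁ c_p) = 35.7 + 176/(30.7·4.14) = 37.085 °C.
T approaches T_ss exponentially: T(t) = T_ss + (T₀ − T_ss) e^(−t/τ).
T(118) = 37.085 + (-18.585)·e^(−118/41.694) = 37.085 + (-18.585)·0.059004 = 35.988 °C.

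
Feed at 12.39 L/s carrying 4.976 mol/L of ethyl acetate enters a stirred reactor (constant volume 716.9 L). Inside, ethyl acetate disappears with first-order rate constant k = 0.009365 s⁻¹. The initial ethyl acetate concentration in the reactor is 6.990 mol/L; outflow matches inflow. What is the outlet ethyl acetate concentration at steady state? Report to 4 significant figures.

Accumulation = in − out − consumed: V dC/dt = Q C_in − Q C − k V C.
Steady state (dC/dt = 0): C_ss = Q C_in/(Q + kV) = C_in/(1 + kV/Q).
C_ss = 12.39·4.976/(12.39 + 0.009365·716.9) = 61.6526/19.1038 = 3.22725 mol/L.

3.227 mol/L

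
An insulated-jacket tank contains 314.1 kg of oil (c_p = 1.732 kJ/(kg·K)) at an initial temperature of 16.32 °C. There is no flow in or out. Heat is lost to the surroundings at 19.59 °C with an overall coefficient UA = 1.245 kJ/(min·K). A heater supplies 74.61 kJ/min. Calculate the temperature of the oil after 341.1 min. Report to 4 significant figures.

50.57 °C

M c_p dT/dt = −UA(T − T_amb) + Q̇.
dT/dt = (T_ss − T)/τ with T_ss = T_amb + Q̇/UA = 19.59 + 74.61/1.245 = 79.5177 °C, τ = M c_p/UA = 314.1·1.732/1.245 = 436.965 min.
Solution: T(t) = T_ss + (T₀ − T_ss) e^(−t/τ).
T(341.1) = 79.5177 + (-63.1977)·0.458126 = 50.5652 °C.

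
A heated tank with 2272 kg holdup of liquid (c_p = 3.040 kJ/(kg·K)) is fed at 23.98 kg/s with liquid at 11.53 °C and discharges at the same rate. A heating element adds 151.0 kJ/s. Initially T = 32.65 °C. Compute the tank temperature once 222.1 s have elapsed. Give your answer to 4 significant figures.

First-law balance (no shaft work): M c_p dT/dt = ṁ c_p (T_in − T) + 151.0.
τ = M/ṁ = 94.7456 s; T_ss = T_in + Q̇/(ṁ c_p) = 11.53 + 151.0/(23.98·3.040) = 13.6014 °C.
T approaches T_ss exponentially: T(t) = T_ss + (T₀ − T_ss) e^(−t/τ).
T(222.1) = 13.6014 + (19.0486)·e^(−222.1/94.7456) = 13.6014 + (19.0486)·0.0959266 = 15.4286 °C.

15.43 °C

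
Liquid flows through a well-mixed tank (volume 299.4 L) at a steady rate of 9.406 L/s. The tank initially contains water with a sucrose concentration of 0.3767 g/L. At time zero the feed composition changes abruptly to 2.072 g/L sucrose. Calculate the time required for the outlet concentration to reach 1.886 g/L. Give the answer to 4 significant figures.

70.34 s

Species balance: V dC/dt = Q(C_in − C) ⇒ τ = V/Q = 31.8307 s.
C(t) = C_in + (C₀ − C_in) e^(−t/τ). Set C = 1.886 and solve for t:
e^(−t/τ) = (C − C_in)/(C₀ − C_in) = (1.886 − 2.072)/(0.3767 − 2.072) = 0.109715
t = −τ ln(…) = 31.8307 × 2.20987 = 70.3418 s.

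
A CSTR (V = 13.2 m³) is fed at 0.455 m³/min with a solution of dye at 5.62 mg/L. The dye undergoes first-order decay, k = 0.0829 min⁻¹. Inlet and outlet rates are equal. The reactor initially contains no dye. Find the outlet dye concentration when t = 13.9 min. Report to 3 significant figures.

1.33 mg/L

Species balance: V dC/dt = Q C_in − Q C − k V C.
dC/dt = (Q/V) C_in − (Q/V + k) C; effective rate a = Q/V + k = 0.034470 + 0.0829 = 0.11737 min⁻¹.
C_ss = Q C_in/(Q + kV) = 1.6505 mg/L; C(t) = C_ss + (C₀ − C_ss) e^(−a t).
C(13.9) = 1.6505 + (-1.6505)·e^(−0.11737·13.9) = 1.6505 + (-1.6505)·0.19565 = 1.3276 mg/L.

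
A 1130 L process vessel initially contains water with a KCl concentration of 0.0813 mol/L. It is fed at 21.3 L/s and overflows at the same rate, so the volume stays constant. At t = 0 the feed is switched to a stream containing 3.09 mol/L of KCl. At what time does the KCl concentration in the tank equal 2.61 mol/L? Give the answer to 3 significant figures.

97.4 s

Species balance: V dC/dt = Q(C_in − C) ⇒ τ = V/Q = 53.052 s.
C(t) = C_in + (C₀ − C_in) e^(−t/τ). Set C = 2.61 and solve for t:
e^(−t/τ) = (C − C_in)/(C₀ − C_in) = (2.61 − 3.09)/(0.0813 − 3.09) = 0.15954
t = −τ ln(…) = 53.052 × 1.8355 = 97.375 s.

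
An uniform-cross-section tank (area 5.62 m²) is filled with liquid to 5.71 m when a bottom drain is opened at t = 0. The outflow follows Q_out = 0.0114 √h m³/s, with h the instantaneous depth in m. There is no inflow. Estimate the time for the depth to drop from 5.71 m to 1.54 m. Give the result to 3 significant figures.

Accumulation of liquid (constant cross-section A): A dh/dt = −0.0114 √h.
This is separable: 2 d(√h)/dt = −0.0114/A, so √h = √h₀ − (0.0114/(2A)) t.
t = 2A(√h₀ − √h)/0.0114 = 2·5.62·(√5.71 − √1.54)/0.0114
  = 11.240 × (2.3896 − 1.2410) / 0.0114 = 1132.5 s.

1130 s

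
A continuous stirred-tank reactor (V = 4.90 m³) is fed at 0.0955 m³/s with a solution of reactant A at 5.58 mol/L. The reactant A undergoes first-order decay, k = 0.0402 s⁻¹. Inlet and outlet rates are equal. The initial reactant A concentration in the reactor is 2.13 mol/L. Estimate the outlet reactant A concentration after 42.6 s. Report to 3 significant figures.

1.85 mol/L

V dC/dt = Q(C_in − C) − k V C.
This is linear with rate a = Q/V + k = 0.059690 s⁻¹.
C_ss = Q C_in/(Q + kV) = 1.8220 mol/L; C(t) = C_ss + (C₀ − C_ss) e^(−a t).
C(42.6) = 1.8220 + (0.30803)·e^(−0.059690·42.6) = 1.8220 + (0.30803)·0.078647 = 1.8462 mol/L.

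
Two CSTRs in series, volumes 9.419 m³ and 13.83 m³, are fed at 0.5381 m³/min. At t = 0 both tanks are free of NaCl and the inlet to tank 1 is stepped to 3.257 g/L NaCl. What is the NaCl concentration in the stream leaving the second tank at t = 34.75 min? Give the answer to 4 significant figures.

1.570 g/L

Species balance on tank i: dCᵢ/dt = (Cᵢ₋₁ − Cᵢ)/τᵢ with τᵢ = Vᵢ/Q.
τ₁ = 9.419/0.5381 = 17.5042 min; τ₂ = 13.83/0.5381 = 25.7015 min.
Solving the cascade with C₁(0)=C₂(0)=0 gives C₂(t) = C_in[1 − (τ₁ e^(−t/τ₁) − τ₂ e^(−t/τ₂))/(τ₁ − τ₂)].
At t = 34.75: e^(−t/τ₁) = 0.137348, e^(−t/τ₂) = 0.258707.
C₂ = 3.257·[1 − (17.5042·0.137348 − 25.7015·0.258707)/(-8.19736)] = 3.257·0.482149 = 1.57036 g/L.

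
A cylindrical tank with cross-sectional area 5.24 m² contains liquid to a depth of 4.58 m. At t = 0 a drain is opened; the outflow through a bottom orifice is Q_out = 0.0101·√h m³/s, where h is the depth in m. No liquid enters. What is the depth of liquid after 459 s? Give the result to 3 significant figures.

Mass balance (ρ constant): A dh/dt = −0.0101 √h.
Separate and integrate: 2(√h − √h₀) = −(0.0101/A) t.
√h = √4.58 − 0.0101·459/(2·5.24) = 2.1401 − 0.44236 = 1.6977.
h = 1.6977² = 2.8823 m.

2.88 m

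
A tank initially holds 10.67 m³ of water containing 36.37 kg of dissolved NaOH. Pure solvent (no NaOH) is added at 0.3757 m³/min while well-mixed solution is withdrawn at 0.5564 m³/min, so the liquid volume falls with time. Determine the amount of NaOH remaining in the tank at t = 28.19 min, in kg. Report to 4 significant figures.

4.931 kg

Let m(t) be the amount of NaOH. Volume: V(t) = V₀ + (Q_in − Q_out) t = 10.67 − 0.180700 t; V(28.19) = 5.57607 m³.
No NaOH enters, so dm/dt = −Q_out · (m/V).
Separate: dm/m = −Q_out dt/V(t) ⇒ ln(m/m₀) = −(Q_out/(Q_in−Q_out)) ln(V/V₀).
m = m₀ (V₀/V)^(Q_out/(Q_in−Q_out)) = 36.37 × (10.67/5.57607)^(-3.07914) = 4.93095 kg.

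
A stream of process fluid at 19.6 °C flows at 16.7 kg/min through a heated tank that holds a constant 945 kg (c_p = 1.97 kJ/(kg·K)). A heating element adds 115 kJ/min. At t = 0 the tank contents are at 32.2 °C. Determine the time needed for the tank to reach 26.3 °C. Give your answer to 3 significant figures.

59.1 min

M c_p dT/dt = ṁ c_p (T_in − T) + Q̇.
τ = M/ṁ = 56.587 min; T_ss = T_in + Q̇/(ṁ c_p) = 23.096 °C.
T(t) = T_ss + (T₀ − T_ss) e^(−t/τ). Set T = 26.3:
e^(−t/τ) = (26.3 − 23.096)/(32.2 − 23.096) = 0.35197
t = −56.587 · ln(0.35197) = 59.089 min.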